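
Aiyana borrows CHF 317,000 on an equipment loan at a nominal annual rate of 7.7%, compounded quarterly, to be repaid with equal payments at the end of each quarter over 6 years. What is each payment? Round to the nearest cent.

CHF 16,618.08

With 4 periods per year: i = 0.01925, n = 24.
Annuity-PV factor = 19.075609; PMT = 317000 / 19.075609 = 16,618.0804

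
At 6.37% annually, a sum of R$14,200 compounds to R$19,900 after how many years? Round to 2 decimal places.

5.46 years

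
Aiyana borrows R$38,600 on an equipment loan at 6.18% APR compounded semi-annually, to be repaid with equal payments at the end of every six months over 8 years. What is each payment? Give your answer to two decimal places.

i = 0.0618/2 = 0.0309 per half-year; n = 8·2 = 16.
PMT = 38600 / ( [1 − (1+0.0309)^(−16)] / 0.0309 ) = 38600 / 12.475111 = 3,094.1609

R$3,094.16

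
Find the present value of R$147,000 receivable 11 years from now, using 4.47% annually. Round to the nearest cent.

PV = 147,000 / (1 + 0.0447)^11 = 147,000 / 1.617736 = 90,867.7539

R$90,867.75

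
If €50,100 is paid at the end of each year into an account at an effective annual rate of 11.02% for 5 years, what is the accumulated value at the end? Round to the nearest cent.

FV = 50100 × [(1+0.1102)^5 − 1] / 0.1102 = 50100 × 6.230279 = 312,136.9901

€312,136.99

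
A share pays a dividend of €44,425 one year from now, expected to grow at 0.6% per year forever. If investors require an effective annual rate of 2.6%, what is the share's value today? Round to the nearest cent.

PV = D₁/(r − g) = 44425/(0.026 − 0.006) = 2,221,250.0000

€2,221,250.00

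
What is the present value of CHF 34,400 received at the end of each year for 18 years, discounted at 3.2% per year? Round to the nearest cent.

PV = PMT · [1 − (1+i)^(−n)] / i = 34400 · 13.523807 = 465,218.9651

CHF 465,218.97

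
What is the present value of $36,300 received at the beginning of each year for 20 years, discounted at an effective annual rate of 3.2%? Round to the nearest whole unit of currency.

PV = 36300 × [1 − (1+0.032)^(−20)] / 0.032 × (1+i) = 36300 × 15.073457 = 547,166.4716
Payments are at the start of each period, so multiply by (1+i).

$547,166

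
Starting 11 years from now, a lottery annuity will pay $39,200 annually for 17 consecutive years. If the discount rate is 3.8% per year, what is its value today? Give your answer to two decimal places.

PV at t=10 (ordinary 17-year annuity): 39200 × a(17|0.038) = 39200 × 12.356562 = 484,377.2187
PV₀ = 484,377.2187 / (1+0.038)^10 = 484,377.2187 / 1.452023 = 333,587.8114

$333,587.81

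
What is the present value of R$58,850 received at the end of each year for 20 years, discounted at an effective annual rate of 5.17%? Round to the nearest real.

PV = 58850 × [1 − (1+0.0517)^(−20)] / 0.0517 = 58850 × 12.284517 = 722,943.8260

R$722,944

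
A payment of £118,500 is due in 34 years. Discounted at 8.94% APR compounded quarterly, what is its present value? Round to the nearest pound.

With 4 periods per year: i = 0.02235, n = 136.
PV = 118,500 / (1 + 0.02235)^136 = 118,500 / 20.209044 = 5,863.7112

£5,864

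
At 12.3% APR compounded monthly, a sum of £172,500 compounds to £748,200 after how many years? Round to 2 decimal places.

11.99 years

Periodic rate i = 0.123/12 = 0.01025.
(1+i)^n = 748200/172500 = 4.33739, so n = ln 4.33739 / ln 1.01025 = 143.8810 months
= 143.8810/12 years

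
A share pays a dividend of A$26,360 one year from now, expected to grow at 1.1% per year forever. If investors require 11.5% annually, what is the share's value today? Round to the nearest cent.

A$253,461.54

PV = D₁/(r − g) = 26360/(0.115 − 0.011) = 253,461.5385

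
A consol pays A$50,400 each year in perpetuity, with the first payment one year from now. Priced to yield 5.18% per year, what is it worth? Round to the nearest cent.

A$972,972.97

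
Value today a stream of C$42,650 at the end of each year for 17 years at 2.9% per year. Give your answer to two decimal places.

Annuity factor a(17|0.029) = 13.272760; PV = 42650 × 13.272760 = 566,083.2330

C$566,083.23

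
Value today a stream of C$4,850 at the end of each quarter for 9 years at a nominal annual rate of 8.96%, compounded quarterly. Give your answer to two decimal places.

With 4 periods per year: i = 0.0224, n = 36.
PV = 4850 × [1 − (1+0.0224)^(−36)] / 0.0224 = 4850 × 24.533337 = 118,986.6834

C$118,986.68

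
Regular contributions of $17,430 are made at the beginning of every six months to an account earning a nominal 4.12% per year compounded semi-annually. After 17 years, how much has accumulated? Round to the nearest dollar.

$863,782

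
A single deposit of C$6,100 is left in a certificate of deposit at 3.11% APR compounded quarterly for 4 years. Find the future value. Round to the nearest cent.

C$6,904.74

Periodic rate i = 0.0311/4 = 0.007775; n = 4 × 4 = 16 periods.
6,100 × (1+0.007775)^16 = 6,100 × 1.131924 = 6,904.7367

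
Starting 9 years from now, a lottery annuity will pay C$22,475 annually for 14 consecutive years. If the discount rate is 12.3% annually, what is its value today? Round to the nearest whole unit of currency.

C$57,999

PV at t=8 (ordinary 14-year annuity): 22475 × a(14|0.123) = 22475 × 6.527654 = 146,709.0265
Discount back 8 years: 146,709.0265 × (1+0.123)^(−8) = 146,709.0265 × 0.395332 = 57,998.7702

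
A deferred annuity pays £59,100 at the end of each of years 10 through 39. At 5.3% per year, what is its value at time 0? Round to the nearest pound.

Value one period before first payment (t=9): 59100 × [1 − (1+0.053)^(−30)] / 0.053 = 59100 × 14.860429 = 878,251.3820
Discount back 9 years: 878,251.3820 × (1+0.053)^(−9) = 878,251.3820 × 0.628268 = 551,776.8826

£551,777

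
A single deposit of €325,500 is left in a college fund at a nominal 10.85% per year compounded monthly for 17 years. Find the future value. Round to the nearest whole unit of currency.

€2,041,773

Periodic rate i = 0.1085/12 = 0.00904167; n = 17 × 12 = 204 periods.
FV = 325,500 × (1 + 0.00904167)^204 = 2,041,772.7608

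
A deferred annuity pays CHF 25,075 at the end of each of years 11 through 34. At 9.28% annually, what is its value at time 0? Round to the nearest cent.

CHF 98,024.06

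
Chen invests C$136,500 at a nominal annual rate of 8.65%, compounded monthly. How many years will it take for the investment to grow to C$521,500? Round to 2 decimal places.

15.55 years

Periodic rate i = 0.0865/12 = 0.00720833.
n = ln(521500/136500) / ln(1+0.00720833) = ln(3.82051) / 0.007182 = 186.6187 months
= 186.6187/12 years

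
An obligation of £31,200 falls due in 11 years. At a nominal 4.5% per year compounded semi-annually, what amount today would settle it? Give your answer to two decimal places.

Periodic rate i = 0.045/2 = 0.0225; n = 11 × 2 = 22 periods.
PV = FV·(1+i)^(−n) = 31,200 × 0.612925 = 19,123.2467

£19,123.25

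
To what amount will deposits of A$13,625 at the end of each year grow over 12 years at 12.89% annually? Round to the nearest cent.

Accumulation factor s(12|0.1289) = 25.478355; FV = 13625 × 25.478355 = 347,142.5854

A$347,142.59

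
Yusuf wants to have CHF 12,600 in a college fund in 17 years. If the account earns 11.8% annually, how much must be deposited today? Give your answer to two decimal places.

CHF 1,891.73

PV = FV·(1+i)^(−n) = 12,600 × 0.150138 = 1,891.7332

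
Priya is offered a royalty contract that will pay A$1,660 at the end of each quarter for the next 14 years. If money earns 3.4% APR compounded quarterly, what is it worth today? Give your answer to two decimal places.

A$73,720.70

Periodic rate i = 0.034/4 = 0.0085; n = 14 × 4 = 56 periods.
PV = 1660 × [1 − (1+0.0085)^(−56)] / 0.0085 = 1660 × 44.410061 = 73,720.7017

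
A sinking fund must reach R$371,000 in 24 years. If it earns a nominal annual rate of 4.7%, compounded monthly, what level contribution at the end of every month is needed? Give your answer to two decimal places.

R$697.70

With 12 periods per year: i = 0.00391667, n = 288.
PMT = 371000 / ( [(1+0.00391667)^288 − 1] / 0.00391667 ) = 371000 / 531.746041 = 697.7015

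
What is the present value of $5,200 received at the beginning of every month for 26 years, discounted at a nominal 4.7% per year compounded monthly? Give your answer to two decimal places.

$939,206.96

With 12 periods per year: i = 0.00391667, n = 312.
Annuity factor a(312|0.00391667) × (1+i) = 180.616724; PV = 5200 × 180.616724 = 939,206.9636
Payments are at the start of each period, so multiply by (1+i).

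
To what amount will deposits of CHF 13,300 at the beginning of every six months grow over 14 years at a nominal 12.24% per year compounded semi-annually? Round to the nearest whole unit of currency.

Periodic rate i = 0.1224/2 = 0.0612; n = 14 × 2 = 28 periods.
Accumulation factor s(28|0.0612) × (1+i) = 74.149067; FV = 13300 × 74.149067 = 986,182.5845
Payments are at the start of each period, so multiply by (1+i).

CHF 986,183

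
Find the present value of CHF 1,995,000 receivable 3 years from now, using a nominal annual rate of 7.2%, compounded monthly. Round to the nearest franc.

CHF 1,608,480

With 12 periods per year: i = 0.006, n = 36.
PV = 1,995,000 / (1 + 0.006)^36 = 1,995,000 / 1.240302 = 1,608,479.7367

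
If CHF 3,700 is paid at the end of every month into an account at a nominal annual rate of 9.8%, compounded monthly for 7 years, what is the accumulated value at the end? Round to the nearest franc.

CHF 444,105

i = 0.098/12 = 0.00816667 per month; n = 7·12 = 84.
Accumulation factor s(84|0.00816667) = 120.028404; FV = 3700 × 120.028404 = 444,105.0938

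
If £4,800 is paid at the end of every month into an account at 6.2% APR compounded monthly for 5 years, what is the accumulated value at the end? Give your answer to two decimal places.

£336,623.15

With 12 periods per year: i = 0.00516667, n = 60.
Accumulation factor s(60|0.00516667) = 70.129823; FV = 4800 × 70.129823 = 336,623.1499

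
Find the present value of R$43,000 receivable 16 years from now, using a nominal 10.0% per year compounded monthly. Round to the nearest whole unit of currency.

i = 0.1/12 = 0.00833333 per month; n = 16·12 = 192.
Discount factor = (1+0.00833333)^(−192) = 0.203240; PV = 43,000 × 0.203240 = 8,739.2990

R$8,739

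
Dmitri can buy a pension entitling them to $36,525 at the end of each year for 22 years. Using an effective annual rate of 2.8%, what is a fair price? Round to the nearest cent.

$593,932.24

PV = 36525 × [1 − (1+0.028)^(−22)] / 0.028 = 36525 × 16.260978 = 593,932.2385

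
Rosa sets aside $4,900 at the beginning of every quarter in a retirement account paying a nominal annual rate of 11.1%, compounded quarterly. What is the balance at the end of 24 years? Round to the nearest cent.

$2,330,520.80

i = 0.111/4 = 0.02775 per quarter; n = 24·4 = 96.
FV = 4900 × [(1+0.02775)^96 − 1] / 0.02775 × (1+i) = 4900 × 475.616490 = 2,330,520.7997
(Beginning-of-period payments → annuity-due factor ×(1+i).)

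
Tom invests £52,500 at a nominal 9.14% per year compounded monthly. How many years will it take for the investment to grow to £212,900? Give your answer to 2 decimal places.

Periodic rate i = 0.0914/12 = 0.00761667.
(1+i)^n = 212900/52500 = 4.05524, so n = ln 4.05524 / ln 1.00762 = 184.5078 months
= 184.5078/12 years

15.38 years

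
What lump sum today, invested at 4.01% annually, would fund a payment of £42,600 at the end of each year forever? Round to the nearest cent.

PV = C/r = 42600/0.0401 = 1,062,344.1397

£1,062,344.14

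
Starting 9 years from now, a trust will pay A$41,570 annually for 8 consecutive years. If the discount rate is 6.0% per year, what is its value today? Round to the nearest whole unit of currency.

Value one period before first payment (t=8): 41570 × [1 − (1+0.06)^(−8)] / 0.06 = 41570 × 6.209794 = 258,141.1287
Discount back 8 years: 258,141.1287 × (1+0.06)^(−8) = 258,141.1287 × 0.627412 = 161,960.9377

A$161,961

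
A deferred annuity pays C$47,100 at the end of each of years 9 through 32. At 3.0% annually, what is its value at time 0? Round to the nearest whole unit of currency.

PV at t=8 (ordinary 24-year annuity): 47100 × a(24|0.03) = 47100 × 16.935542 = 797,664.0339
Discount back 8 years: 797,664.0339 × (1+0.03)^(−8) = 797,664.0339 × 0.789409 = 629,683.3543

C$629,683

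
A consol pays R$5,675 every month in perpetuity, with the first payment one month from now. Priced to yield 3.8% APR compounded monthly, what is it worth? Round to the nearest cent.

R$1,792,105.26

Periodic rate i = 0.038/12 = 0.00316667.
PV = C/r = 5675/0.00316667 = 1,792,105.2632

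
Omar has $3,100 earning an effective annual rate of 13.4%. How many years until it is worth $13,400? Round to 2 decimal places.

(1+i)^n = 13400/3100 = 4.32258, so n = ln 4.32258 / ln 1.134 = 11.6409 years

11.64 years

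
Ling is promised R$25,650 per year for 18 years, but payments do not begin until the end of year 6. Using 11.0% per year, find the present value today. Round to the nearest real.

R$117,234

PV at t=5 (ordinary 18-year annuity): 25650 × a(18|0.11) = 25650 × 7.701617 = 197,546.4651
Discount back 5 years: 197,546.4651 × (1+0.11)^(−5) = 197,546.4651 × 0.593451 = 117,234.2121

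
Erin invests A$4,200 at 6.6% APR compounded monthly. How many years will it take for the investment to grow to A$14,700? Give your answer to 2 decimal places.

19.03 years

Periodic rate i = 0.066/12 = 0.0055.
n = ln(14700/4200) / ln(1+0.0055) = ln(3.50000) / 0.005485 = 228.4009 months
= 228.4009/12 years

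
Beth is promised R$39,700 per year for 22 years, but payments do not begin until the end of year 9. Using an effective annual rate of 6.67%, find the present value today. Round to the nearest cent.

PV at t=8 (ordinary 22-year annuity): 39700 × a(22|0.0667) = 39700 × 11.370544 = 451,410.5787
Discount back 8 years: 451,410.5787 × (1+0.0667)^(−8) = 451,410.5787 × 0.596570 = 269,298.1511

R$269,298.15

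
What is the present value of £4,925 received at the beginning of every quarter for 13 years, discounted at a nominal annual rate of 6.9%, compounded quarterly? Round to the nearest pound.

With 4 periods per year: i = 0.01725, n = 52.
Annuity factor a(52|0.01725) × (1+i) = 34.738511; PV = 4925 × 34.738511 = 171,087.1689
(Beginning-of-period payments → annuity-due factor ×(1+i).)

£171,087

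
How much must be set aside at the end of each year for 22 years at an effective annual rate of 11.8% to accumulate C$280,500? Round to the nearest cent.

PMT = 280500 / ( [(1+0.118)^22 − 1] / 0.118 ) = 280500 / 90.116514 = 3,112.6370

C$3,112.64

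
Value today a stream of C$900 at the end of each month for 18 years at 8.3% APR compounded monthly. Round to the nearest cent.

i = 0.083/12 = 0.00691667 per month; n = 18·12 = 216.
PV = PMT · [1 − (1+i)^(−n)] / i = 900 · 111.957048 = 100,761.3436

C$100,761.34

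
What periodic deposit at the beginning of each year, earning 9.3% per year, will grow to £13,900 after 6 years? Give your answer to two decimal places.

FV-annuity factor × (1+i) = 8.285488; PMT = 13900 / 8.285488 = 1,677.6321

£1,677.63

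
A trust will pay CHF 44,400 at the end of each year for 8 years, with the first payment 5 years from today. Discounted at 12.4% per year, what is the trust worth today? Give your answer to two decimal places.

CHF 136,277.15

PV at t=4 (ordinary 8-year annuity): 44400 × a(8|0.124) = 44400 × 4.898976 = 217,514.5339
PV₀ = 217,514.5339 / (1+0.124)^4 = 217,514.5339 / 1.596119 = 136,277.1480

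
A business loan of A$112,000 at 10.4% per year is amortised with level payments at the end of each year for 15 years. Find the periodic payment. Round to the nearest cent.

PMT = 112000 / ( [1 − (1+0.104)^(−15)] / 0.104 ) = 112000 / 7.435515 = 15,062.8441

A$15,062.84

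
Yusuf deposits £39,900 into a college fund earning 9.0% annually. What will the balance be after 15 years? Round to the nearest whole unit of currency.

£145,335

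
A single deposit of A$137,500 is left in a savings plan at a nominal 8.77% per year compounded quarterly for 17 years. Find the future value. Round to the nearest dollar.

Periodic rate i = 0.0877/4 = 0.021925; n = 17 × 4 = 68 periods.
FV = PV·(1+i)^n = 137,500 × 4.370123 = 600,891.8450

A$600,892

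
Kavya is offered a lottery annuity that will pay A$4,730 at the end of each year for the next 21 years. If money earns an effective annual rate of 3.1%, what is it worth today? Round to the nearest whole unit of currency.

PV = 4730 × [1 − (1+0.031)^(−21)] / 0.031 = 4730 × 15.267558 = 72,215.5477

A$72,216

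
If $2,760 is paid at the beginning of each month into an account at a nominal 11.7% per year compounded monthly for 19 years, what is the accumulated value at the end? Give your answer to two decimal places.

$2,325,595.72

With 12 periods per year: i = 0.00975, n = 228.
FV = 2760 × [(1+0.00975)^228 − 1] / 0.00975 × (1+i) = 2760 × 842.607144 = 2,325,595.7180
Payments are at the start of each period, so multiply by (1+i).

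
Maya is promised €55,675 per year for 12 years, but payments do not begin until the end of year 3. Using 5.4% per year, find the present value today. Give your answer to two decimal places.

€434,340.09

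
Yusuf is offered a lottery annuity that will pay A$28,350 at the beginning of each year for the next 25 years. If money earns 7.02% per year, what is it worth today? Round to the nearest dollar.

Annuity factor a(25|0.0702) × (1+i) = 12.449227; PV = 28350 × 12.449227 = 352,935.5764
Payments are at the start of each period, so multiply by (1+i).

A$352,936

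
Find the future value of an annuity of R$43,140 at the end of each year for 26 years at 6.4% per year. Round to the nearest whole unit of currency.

FV = 43140 × [(1+0.064)^26 − 1] / 0.064 = 43140 × 62.772525 = 2,708,006.7337

R$2,708,007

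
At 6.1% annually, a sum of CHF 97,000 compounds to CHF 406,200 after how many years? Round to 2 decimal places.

24.19 years

n = ln(406200/97000) / ln(1+0.061) = ln(4.18763) / 0.059212 = 24.1866 years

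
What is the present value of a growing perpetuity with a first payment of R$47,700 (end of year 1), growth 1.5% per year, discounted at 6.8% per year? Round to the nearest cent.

R$900,000.00

PV = PMT / (i − g) = 47700 / (0.068 − 0.015) = 47700 / 0.053000 = 900,000.0000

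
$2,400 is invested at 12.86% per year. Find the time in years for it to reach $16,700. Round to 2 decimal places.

n = ln(16700/2400) / ln(1+0.1286) = ln(6.95833) / 0.120978 = 16.0355 years

16.04 years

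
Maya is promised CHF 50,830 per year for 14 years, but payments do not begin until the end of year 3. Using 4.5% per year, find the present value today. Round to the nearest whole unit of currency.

PV at t=2 (ordinary 14-year annuity): 50830 × a(14|0.045) = 50830 × 10.222825 = 519,626.2092
Discount back 2 years: 519,626.2092 × (1+0.045)^(−2) = 519,626.2092 × 0.915730 = 475,837.2832

CHF 475,837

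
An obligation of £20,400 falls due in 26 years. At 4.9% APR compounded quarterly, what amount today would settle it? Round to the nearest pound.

With 4 periods per year: i = 0.01225, n = 104.
PV = FV·(1+i)^(−n) = 20,400 × 0.281884 = 5,750.4321

£5,750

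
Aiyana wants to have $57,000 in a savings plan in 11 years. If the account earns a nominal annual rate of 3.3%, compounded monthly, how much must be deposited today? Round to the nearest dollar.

$39,668

i = 0.033/12 = 0.00275 per month; n = 11·12 = 132.
PV = FV·(1+i)^(−n) = 57,000 × 0.695933 = 39,668.1849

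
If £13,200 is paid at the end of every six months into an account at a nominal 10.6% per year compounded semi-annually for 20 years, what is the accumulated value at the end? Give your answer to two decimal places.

£1,716,261.75

Periodic rate i = 0.106/2 = 0.053; n = 20 × 2 = 40 periods.
FV = 13200 × [(1+0.053)^40 − 1] / 0.053 = 13200 × 130.019829 = 1,716,261.7457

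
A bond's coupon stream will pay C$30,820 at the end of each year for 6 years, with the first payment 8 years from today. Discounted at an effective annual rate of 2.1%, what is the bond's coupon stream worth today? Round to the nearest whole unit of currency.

C$148,760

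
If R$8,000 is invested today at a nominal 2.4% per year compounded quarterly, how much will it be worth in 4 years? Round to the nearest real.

i = 0.024/4 = 0.006 per quarter; n = 4·4 = 16.
FV = PV·(1+i)^n = 8,000 × 1.100443 = 8,803.5468

R$8,804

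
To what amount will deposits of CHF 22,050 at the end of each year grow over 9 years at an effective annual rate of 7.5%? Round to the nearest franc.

FV = 22050 × [(1+0.075)^9 − 1] / 0.075 = 22050 × 12.229849 = 269,668.1668

CHF 269,668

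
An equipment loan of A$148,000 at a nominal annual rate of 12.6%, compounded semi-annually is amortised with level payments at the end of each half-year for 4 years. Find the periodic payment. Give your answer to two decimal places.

A$24,117.08

Periodic rate i = 0.126/2 = 0.063; n = 4 × 2 = 8 periods.
PMT = 148000 / ( [1 − (1+0.063)^(−8)] / 0.063 ) = 148000 / 6.136730 = 24,117.0802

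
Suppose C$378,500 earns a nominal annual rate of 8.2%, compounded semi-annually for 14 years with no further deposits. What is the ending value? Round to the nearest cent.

i = 0.082/2 = 0.041 per half-year; n = 14·2 = 28.
FV = 378,500 × (1 + 0.041)^28 = 1,165,967.1376

C$1,165,967.14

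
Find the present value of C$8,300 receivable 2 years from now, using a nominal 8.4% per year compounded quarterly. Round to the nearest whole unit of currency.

Periodic rate i = 0.084/4 = 0.021; n = 2 × 4 = 8 periods.
PV = FV·(1+i)^(−n) = 8,300 × 0.846826 = 7,028.6539

C$7,029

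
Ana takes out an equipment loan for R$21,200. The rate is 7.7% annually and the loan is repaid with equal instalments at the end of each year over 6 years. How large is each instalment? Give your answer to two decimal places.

PMT = 21200 / ( [1 − (1+0.077)^(−6)] / 0.077 ) = 21200 / 4.665256 = 4,544.2313

R$4,544.23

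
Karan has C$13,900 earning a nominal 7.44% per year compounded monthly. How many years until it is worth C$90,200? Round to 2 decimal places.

25.21 years

Periodic rate i = 0.0744/12 = 0.0062.
(1+i)^n = 90200/13900 = 6.48921, so n = ln 6.48921 / ln 1.0062 = 302.5697 months
= 302.5697/12 years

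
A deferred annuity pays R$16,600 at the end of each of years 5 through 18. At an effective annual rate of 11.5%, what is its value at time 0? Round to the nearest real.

R$73,047

Value one period before first payment (t=4): 16600 × [1 − (1+0.115)^(−14)] / 0.115 = 16600 × 6.801329 = 112,902.0654
PV₀ = 112,902.0654 / (1+0.115)^4 = 112,902.0654 / 1.545608 = 73,047.0056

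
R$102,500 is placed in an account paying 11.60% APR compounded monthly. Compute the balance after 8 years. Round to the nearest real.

R$258,115

With 12 periods per year: i = 0.00966667, n = 96.
102,500 × (1+0.00966667)^96 = 102,500 × 2.518197 = 258,115.2428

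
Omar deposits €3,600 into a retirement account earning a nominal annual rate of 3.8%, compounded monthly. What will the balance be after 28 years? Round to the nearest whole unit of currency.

Periodic rate i = 0.038/12 = 0.00316667; n = 28 × 12 = 336 periods.
FV = 3,600 × (1 + 0.00316667)^336 = 10,415.0589

€10,415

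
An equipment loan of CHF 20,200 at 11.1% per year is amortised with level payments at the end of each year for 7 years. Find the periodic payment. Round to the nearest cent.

Annuity-PV factor = 4.697010; PMT = 20200 / 4.697010 = 4,300.6079

CHF 4,300.61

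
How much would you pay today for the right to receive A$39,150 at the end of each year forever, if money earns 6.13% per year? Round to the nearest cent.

A$638,662.32

PV = PMT / i = 39150 / 0.0613 = 638,662.3165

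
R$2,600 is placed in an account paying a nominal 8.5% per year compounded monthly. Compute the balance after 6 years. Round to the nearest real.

R$4,322

i = 0.085/12 = 0.00708333 per month; n = 6·12 = 72.
FV = PV·(1+i)^n = 2,600 × 1.662300 = 4,321.9802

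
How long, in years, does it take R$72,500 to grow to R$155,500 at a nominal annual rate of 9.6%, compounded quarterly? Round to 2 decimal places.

8.04 years

Periodic rate i = 0.096/4 = 0.024.
(1+i)^n = 155500/72500 = 2.14483, so n = ln 2.14483 / ln 1.024 = 32.1742 quarters
= 32.1742/4 years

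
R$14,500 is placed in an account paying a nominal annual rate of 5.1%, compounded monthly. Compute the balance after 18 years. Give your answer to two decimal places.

Periodic rate i = 0.051/12 = 0.00425; n = 18 × 12 = 216 periods.
FV = PV·(1+i)^n = 14,500 × 2.499410 = 36,241.4470

R$36,241.45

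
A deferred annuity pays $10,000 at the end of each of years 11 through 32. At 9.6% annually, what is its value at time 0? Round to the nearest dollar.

Value one period before first payment (t=10): 10000 × [1 − (1+0.096)^(−22)] / 0.096 = 10000 × 9.030241 = 90,302.4105
Discount back 10 years: 90,302.4105 × (1+0.096)^(−10) = 90,302.4105 × 0.399848 = 36,107.1992

$36,107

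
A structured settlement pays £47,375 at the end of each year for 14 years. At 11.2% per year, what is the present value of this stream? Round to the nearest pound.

PV = 47375 × [1 − (1+0.112)^(−14)] / 0.112 = 47375 × 6.908741 = 327,301.5949

£327,302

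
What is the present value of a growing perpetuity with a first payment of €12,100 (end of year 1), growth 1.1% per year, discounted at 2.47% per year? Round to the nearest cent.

€883,211.68

PV = PMT / (i − g) = 12100 / (0.0247 − 0.011) = 12100 / 0.013700 = 883,211.6788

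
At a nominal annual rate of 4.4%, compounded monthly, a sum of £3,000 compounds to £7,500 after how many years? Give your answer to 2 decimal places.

20.86 years

Periodic rate i = 0.044/12 = 0.00366667.
(1+i)^n = 7500/3000 = 2.50000, so n = ln 2.50000 / ln 1.00367 = 250.3553 months
= 250.3553/12 years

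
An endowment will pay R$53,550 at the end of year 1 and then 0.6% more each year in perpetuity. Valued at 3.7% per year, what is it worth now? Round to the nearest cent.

PV = PMT / (i − g) = 53550 / (0.037 − 0.006) = 53550 / 0.031000 = 1,727,419.3548

R$1,727,419.35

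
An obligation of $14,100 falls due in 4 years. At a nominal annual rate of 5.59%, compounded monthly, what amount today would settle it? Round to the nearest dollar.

Periodic rate i = 0.0559/12 = 0.00465833; n = 4 × 12 = 48 periods.
Discount factor = (1+0.00465833)^(−48) = 0.800050; PV = 14,100 × 0.800050 = 11,280.7077

$11,281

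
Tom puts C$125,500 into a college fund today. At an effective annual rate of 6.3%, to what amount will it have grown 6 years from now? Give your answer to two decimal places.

C$181,068.67

FV = 125,500 × (1 + 0.063)^6 = 181,068.6706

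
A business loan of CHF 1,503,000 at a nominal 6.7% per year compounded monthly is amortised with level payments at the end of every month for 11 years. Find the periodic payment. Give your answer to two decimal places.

i = 0.067/12 = 0.00558333 per month; n = 11·12 = 132.
PMT = 1.503e+06 / ( [1 − (1+0.00558333)^(−132)] / 0.00558333 ) = 1.503e+06 / 93.218623 = 16,123.3877

CHF 16,123.39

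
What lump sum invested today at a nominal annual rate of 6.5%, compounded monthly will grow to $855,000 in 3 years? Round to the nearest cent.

Periodic rate i = 0.065/12 = 0.00541667; n = 3 × 12 = 36 periods.
PV = 855,000 / (1 + 0.00541667)^36 = 855,000 / 1.214672 = 703,893.9422

$703,893.94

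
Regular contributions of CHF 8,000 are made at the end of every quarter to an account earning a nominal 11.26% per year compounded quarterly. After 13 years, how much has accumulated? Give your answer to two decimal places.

Periodic rate i = 0.1126/4 = 0.02815; n = 13 × 4 = 52 periods.
FV = PMT · [(1+i)^n − 1] / i = 8000 · 114.949012 = 919,592.0972

CHF 919,592.10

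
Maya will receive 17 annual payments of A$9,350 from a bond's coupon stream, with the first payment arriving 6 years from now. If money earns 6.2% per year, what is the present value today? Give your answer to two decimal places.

Value one period before first payment (t=5): 9350 × [1 − (1+0.062)^(−17)] / 0.062 = 9350 × 10.328184 = 96,568.5178
PV₀ = 96,568.5178 / (1+0.062)^5 = 96,568.5178 / 1.350898 = 71,484.6807

A$71,484.68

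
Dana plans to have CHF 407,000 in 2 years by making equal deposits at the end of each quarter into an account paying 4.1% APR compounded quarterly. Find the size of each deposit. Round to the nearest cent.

Periodic rate i = 0.041/4 = 0.01025; n = 2 × 4 = 8 periods.
PMT = 407000 / ( [(1+0.01025)^8 − 1] / 0.01025 ) = 407000 / 8.292960 = 49,077.7749

CHF 49,077.77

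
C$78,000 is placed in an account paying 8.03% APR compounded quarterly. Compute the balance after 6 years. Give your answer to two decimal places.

C$125,679.69

Periodic rate i = 0.0803/4 = 0.020075; n = 6 × 4 = 24 periods.
FV = 78,000 × (1 + 0.020075)^24 = 125,679.6894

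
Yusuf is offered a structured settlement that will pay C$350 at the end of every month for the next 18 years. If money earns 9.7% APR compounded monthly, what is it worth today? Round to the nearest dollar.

i = 0.097/12 = 0.00808333 per month; n = 18·12 = 216.
PV = PMT · [1 − (1+i)^(−n)] / i = 350 · 101.975340 = 35,691.3689

C$35,691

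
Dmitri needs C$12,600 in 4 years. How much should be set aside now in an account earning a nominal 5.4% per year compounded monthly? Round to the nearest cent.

C$10,157.19

With 12 periods per year: i = 0.0045, n = 48.
Discount factor = (1+0.0045)^(−48) = 0.806126; PV = 12,600 × 0.806126 = 10,157.1852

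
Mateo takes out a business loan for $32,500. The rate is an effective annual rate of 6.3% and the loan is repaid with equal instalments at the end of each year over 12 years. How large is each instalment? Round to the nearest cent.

$3,940.51

Annuity-PV factor = 8.247657; PMT = 32500 / 8.247657 = 3,940.5129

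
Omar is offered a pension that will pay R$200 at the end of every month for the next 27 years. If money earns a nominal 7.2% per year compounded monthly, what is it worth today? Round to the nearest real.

R$28,535

i = 0.072/12 = 0.006 per month; n = 27·12 = 324.
PV = PMT · [1 − (1+i)^(−n)] / i = 200 · 142.672648 = 28,534.5296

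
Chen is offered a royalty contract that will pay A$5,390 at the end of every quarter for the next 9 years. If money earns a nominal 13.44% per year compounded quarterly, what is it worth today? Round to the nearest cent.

A$111,600.97

With 4 periods per year: i = 0.0336, n = 36.
PV = PMT · [1 − (1+i)^(−n)] / i = 5390 · 20.705190 = 111,600.9731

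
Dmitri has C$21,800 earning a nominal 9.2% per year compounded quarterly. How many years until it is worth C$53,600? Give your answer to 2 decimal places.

9.89 years

Periodic rate i = 0.092/4 = 0.023.
n = ln(53600/21800) / ln(1+0.023) = ln(2.45872) / 0.022739 = 39.5629 quarters
= 39.5629/4 years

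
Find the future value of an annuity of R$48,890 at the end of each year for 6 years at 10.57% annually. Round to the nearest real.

FV = 48890 × [(1+0.1057)^6 − 1] / 0.1057 = 48890 × 7.827426 = 382,682.8534

R$382,683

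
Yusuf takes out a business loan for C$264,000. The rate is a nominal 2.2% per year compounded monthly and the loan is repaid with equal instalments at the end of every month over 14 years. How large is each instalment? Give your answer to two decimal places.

C$1,827.26

Periodic rate i = 0.022/12 = 0.00183333; n = 14 × 12 = 168 periods.
Annuity-PV factor = 144.478590; PMT = 264000 / 144.478590 = 1,827.2604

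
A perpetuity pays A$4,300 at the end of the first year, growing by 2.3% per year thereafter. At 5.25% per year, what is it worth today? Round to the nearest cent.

PV = D₁/(r − g) = 4300/(0.0525 − 0.023) = 145,762.7119

A$145,762.71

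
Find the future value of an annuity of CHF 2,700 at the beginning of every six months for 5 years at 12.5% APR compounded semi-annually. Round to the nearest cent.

CHF 38,259.29

i = 0.125/2 = 0.0625 per half-year; n = 5·2 = 10.
FV = 2700 × [(1+0.0625)^10 − 1] / 0.0625 × (1+i) = 2700 × 14.170108 = 38,259.2919
(Beginning-of-period payments → annuity-due factor ×(1+i).)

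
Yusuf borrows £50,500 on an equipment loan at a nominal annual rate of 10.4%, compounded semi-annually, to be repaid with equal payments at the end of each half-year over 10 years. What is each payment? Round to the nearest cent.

£4,121.25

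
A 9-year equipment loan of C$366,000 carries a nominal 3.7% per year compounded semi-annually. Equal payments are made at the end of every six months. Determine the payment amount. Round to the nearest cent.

C$24,092.18

i = 0.037/2 = 0.0185 per half-year; n = 9·2 = 18.
Annuity-PV factor = 15.191649; PMT = 366000 / 15.191649 = 24,092.1835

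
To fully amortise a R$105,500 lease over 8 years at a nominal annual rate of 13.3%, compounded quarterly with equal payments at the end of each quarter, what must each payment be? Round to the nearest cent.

R$5,405.85

i = 0.133/4 = 0.03325 per quarter; n = 8·4 = 32.
Annuity-PV factor = 19.515889; PMT = 105500 / 19.515889 = 5,405.8517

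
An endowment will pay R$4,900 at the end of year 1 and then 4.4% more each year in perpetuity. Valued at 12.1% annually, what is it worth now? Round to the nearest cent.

PV = D₁/(r − g) = 4900/(0.121 − 0.044) = 63,636.3636

R$63,636.36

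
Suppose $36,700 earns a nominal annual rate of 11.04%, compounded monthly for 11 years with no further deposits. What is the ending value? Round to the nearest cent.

$122,931.16

Periodic rate i = 0.1104/12 = 0.0092; n = 11 × 12 = 132 periods.
FV = 36,700 × (1 + 0.0092)^132 = 122,931.1623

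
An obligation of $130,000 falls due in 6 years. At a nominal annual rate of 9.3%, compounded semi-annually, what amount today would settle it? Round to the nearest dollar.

i = 0.093/2 = 0.0465 per half-year; n = 6·2 = 12.
PV = FV·(1+i)^(−n) = 130,000 × 0.579601 = 75,348.1442

$75,348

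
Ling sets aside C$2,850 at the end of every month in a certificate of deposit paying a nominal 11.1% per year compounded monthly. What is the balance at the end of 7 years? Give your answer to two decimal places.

C$359,618.69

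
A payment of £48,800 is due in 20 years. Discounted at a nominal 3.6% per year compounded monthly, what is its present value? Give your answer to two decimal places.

i = 0.036/12 = 0.003 per month; n = 20·12 = 240.
PV = FV·(1+i)^(−n) = 48,800 × 0.487277 = 23,779.1265

£23,779.13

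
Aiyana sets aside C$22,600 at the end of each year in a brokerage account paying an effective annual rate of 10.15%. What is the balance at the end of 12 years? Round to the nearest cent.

Accumulation factor s(12|0.1015) = 21.578043; FV = 22600 × 21.578043 = 487,663.7807

C$487,663.78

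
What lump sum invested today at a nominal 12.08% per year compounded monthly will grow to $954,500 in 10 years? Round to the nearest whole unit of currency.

With 12 periods per year: i = 0.0100667, n = 120.
PV = 954,500 / (1 + 0.0100667)^120 = 954,500 / 3.326632 = 286,926.8801

$286,927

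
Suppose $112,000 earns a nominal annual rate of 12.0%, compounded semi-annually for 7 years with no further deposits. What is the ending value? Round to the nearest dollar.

Periodic rate i = 0.12/2 = 0.06; n = 7 × 2 = 14 periods.
FV = PV·(1+i)^n = 112,000 × 2.260904 = 253,221.2430

$253,221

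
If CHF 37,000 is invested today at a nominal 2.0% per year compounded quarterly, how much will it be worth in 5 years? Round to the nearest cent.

CHF 40,881.14

i = 0.02/4 = 0.005 per quarter; n = 5·4 = 20.
FV = 37,000 × (1 + 0.005)^20 = 40,881.1364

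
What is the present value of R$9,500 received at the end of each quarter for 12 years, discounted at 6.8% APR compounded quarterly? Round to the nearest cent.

i = 0.068/4 = 0.017 per quarter; n = 12·4 = 48.
PV = PMT · [1 − (1+i)^(−n)] / i = 9500 · 32.632936 = 310,012.8921

R$310,012.89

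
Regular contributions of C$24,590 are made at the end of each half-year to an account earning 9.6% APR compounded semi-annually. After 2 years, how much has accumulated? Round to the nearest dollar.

With 2 periods per year: i = 0.048, n = 4.
FV = 24590 × [(1+0.048)^4 − 1] / 0.048 = 24590 × 4.297327 = 105,671.2609

C$105,671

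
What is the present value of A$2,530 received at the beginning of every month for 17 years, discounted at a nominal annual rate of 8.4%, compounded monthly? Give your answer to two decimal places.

A$276,250.42

With 12 periods per year: i = 0.007, n = 204.
Annuity factor a(204|0.007) × (1+i) = 109.189889; PV = 2530 × 109.189889 = 276,250.4198
Payments are at the start of each period, so multiply by (1+i).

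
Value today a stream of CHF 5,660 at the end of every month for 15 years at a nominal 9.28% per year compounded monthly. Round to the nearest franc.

With 12 periods per year: i = 0.00773333, n = 180.
PV = 5660 × [1 − (1+0.00773333)^(−180)] / 0.00773333 = 5660 × 96.994098 = 548,986.5950

CHF 548,987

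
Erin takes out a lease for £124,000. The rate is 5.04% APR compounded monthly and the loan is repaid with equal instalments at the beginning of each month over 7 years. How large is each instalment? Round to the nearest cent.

£1,747.60

i = 0.0504/12 = 0.0042 per month; n = 7·12 = 84.
PMT = 124000 / ( [1 − (1+0.0042)^(−84)] / 0.0042 × (1+i) ) = 124000 / 70.954598 = 1,747.5964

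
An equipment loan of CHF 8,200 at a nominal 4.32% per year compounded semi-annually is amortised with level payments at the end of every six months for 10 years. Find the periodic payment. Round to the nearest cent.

CHF 509.26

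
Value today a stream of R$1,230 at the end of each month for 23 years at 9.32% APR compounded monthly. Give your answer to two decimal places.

Periodic rate i = 0.0932/12 = 0.00776667; n = 23 × 12 = 276 periods.
PV = 1230 × [1 − (1+0.00776667)^(−276)] / 0.00776667 = 1230 × 113.535588 = 139,648.7736

R$139,648.77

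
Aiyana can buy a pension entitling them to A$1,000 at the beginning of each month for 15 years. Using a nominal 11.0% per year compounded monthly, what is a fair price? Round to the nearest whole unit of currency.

A$88,788

Periodic rate i = 0.11/12 = 0.00916667; n = 15 × 12 = 180 periods.
Annuity factor a(180|0.00916667) × (1+i) = 88.788438; PV = 1000 × 88.788438 = 88,788.4382
(annuity-due: payments at period start, so ×(1+i).)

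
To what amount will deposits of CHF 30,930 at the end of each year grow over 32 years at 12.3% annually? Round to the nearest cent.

FV = PMT · [(1+i)^n − 1] / i = 30930 · 324.718790 = 10,043,552.1828

CHF 10,043,552.18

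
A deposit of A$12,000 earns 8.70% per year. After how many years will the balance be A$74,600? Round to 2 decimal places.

n = ln(74600/12000) / ln(1+0.087) = ln(6.21667) / 0.083422 = 21.9036 years

21.90 years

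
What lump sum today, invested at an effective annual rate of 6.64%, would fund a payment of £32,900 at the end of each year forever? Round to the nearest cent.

£495,481.93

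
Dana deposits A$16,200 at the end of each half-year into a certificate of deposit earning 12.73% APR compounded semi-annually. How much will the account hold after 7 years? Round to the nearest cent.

With 2 periods per year: i = 0.06365, n = 14.
FV = PMT · [(1+i)^n − 1] / i = 16200 · 21.561194 = 349,291.3412

A$349,291.34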